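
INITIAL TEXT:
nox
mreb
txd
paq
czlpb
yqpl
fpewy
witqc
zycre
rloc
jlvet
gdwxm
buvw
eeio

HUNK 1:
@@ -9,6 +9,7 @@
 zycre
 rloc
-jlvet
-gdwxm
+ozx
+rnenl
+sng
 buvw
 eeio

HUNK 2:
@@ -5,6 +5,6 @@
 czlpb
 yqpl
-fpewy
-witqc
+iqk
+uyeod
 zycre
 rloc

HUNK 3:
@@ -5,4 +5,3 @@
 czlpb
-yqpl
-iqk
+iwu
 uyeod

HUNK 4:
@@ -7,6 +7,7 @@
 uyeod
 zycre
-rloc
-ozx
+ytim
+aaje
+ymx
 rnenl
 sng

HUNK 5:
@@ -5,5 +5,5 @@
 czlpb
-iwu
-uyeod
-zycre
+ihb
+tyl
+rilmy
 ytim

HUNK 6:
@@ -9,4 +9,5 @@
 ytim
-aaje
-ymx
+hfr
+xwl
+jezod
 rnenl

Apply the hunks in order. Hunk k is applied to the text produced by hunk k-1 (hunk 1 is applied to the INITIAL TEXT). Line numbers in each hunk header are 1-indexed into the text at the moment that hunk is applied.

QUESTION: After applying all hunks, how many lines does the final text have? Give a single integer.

Hunk 1: at line 9 remove [jlvet,gdwxm] add [ozx,rnenl,sng] -> 15 lines: nox mreb txd paq czlpb yqpl fpewy witqc zycre rloc ozx rnenl sng buvw eeio
Hunk 2: at line 5 remove [fpewy,witqc] add [iqk,uyeod] -> 15 lines: nox mreb txd paq czlpb yqpl iqk uyeod zycre rloc ozx rnenl sng buvw eeio
Hunk 3: at line 5 remove [yqpl,iqk] add [iwu] -> 14 lines: nox mreb txd paq czlpb iwu uyeod zycre rloc ozx rnenl sng buvw eeio
Hunk 4: at line 7 remove [rloc,ozx] add [ytim,aaje,ymx] -> 15 lines: nox mreb txd paq czlpb iwu uyeod zycre ytim aaje ymx rnenl sng buvw eeio
Hunk 5: at line 5 remove [iwu,uyeod,zycre] add [ihb,tyl,rilmy] -> 15 lines: nox mreb txd paq czlpb ihb tyl rilmy ytim aaje ymx rnenl sng buvw eeio
Hunk 6: at line 9 remove [aaje,ymx] add [hfr,xwl,jezod] -> 16 lines: nox mreb txd paq czlpb ihb tyl rilmy ytim hfr xwl jezod rnenl sng buvw eeio
Final line count: 16

Answer: 16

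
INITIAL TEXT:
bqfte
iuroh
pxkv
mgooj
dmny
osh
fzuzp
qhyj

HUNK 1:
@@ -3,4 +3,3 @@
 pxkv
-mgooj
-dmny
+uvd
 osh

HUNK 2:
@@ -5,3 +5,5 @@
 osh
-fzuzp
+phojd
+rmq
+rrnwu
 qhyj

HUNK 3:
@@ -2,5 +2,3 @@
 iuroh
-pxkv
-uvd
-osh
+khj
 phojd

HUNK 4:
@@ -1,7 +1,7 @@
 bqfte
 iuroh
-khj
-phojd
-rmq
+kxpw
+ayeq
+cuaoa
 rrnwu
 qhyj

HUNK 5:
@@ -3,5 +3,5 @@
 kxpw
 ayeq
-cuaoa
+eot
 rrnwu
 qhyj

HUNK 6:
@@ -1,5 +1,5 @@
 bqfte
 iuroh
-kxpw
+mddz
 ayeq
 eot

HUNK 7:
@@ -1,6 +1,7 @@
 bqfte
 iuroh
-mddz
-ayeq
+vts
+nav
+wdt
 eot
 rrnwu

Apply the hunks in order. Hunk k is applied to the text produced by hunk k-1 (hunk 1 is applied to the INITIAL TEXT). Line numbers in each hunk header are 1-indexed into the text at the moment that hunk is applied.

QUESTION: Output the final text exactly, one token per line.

Hunk 1: at line 3 remove [mgooj,dmny] add [uvd] -> 7 lines: bqfte iuroh pxkv uvd osh fzuzp qhyj
Hunk 2: at line 5 remove [fzuzp] add [phojd,rmq,rrnwu] -> 9 lines: bqfte iuroh pxkv uvd osh phojd rmq rrnwu qhyj
Hunk 3: at line 2 remove [pxkv,uvd,osh] add [khj] -> 7 lines: bqfte iuroh khj phojd rmq rrnwu qhyj
Hunk 4: at line 1 remove [khj,phojd,rmq] add [kxpw,ayeq,cuaoa] -> 7 lines: bqfte iuroh kxpw ayeq cuaoa rrnwu qhyj
Hunk 5: at line 3 remove [cuaoa] add [eot] -> 7 lines: bqfte iuroh kxpw ayeq eot rrnwu qhyj
Hunk 6: at line 1 remove [kxpw] add [mddz] -> 7 lines: bqfte iuroh mddz ayeq eot rrnwu qhyj
Hunk 7: at line 1 remove [mddz,ayeq] add [vts,nav,wdt] -> 8 lines: bqfte iuroh vts nav wdt eot rrnwu qhyj

Answer: bqfte
iuroh
vts
nav
wdt
eot
rrnwu
qhyj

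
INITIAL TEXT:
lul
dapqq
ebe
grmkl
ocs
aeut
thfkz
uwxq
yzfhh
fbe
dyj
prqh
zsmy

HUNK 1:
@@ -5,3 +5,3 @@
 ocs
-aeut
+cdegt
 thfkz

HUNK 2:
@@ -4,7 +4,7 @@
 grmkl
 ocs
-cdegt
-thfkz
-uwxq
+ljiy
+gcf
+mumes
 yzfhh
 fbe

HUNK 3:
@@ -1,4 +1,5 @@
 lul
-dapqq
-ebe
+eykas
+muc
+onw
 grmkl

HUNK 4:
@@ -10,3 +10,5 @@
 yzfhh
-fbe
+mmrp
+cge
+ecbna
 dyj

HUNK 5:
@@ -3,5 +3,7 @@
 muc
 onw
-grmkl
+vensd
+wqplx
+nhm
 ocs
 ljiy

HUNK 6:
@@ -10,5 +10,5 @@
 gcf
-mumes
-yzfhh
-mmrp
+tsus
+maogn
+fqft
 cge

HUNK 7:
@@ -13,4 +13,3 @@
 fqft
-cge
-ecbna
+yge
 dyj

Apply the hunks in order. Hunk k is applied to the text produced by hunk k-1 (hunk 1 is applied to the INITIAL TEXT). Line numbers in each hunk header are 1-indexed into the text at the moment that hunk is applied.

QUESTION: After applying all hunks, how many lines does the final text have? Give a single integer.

Hunk 1: at line 5 remove [aeut] add [cdegt] -> 13 lines: lul dapqq ebe grmkl ocs cdegt thfkz uwxq yzfhh fbe dyj prqh zsmy
Hunk 2: at line 4 remove [cdegt,thfkz,uwxq] add [ljiy,gcf,mumes] -> 13 lines: lul dapqq ebe grmkl ocs ljiy gcf mumes yzfhh fbe dyj prqh zsmy
Hunk 3: at line 1 remove [dapqq,ebe] add [eykas,muc,onw] -> 14 lines: lul eykas muc onw grmkl ocs ljiy gcf mumes yzfhh fbe dyj prqh zsmy
Hunk 4: at line 10 remove [fbe] add [mmrp,cge,ecbna] -> 16 lines: lul eykas muc onw grmkl ocs ljiy gcf mumes yzfhh mmrp cge ecbna dyj prqh zsmy
Hunk 5: at line 3 remove [grmkl] add [vensd,wqplx,nhm] -> 18 lines: lul eykas muc onw vensd wqplx nhm ocs ljiy gcf mumes yzfhh mmrp cge ecbna dyj prqh zsmy
Hunk 6: at line 10 remove [mumes,yzfhh,mmrp] add [tsus,maogn,fqft] -> 18 lines: lul eykas muc onw vensd wqplx nhm ocs ljiy gcf tsus maogn fqft cge ecbna dyj prqh zsmy
Hunk 7: at line 13 remove [cge,ecbna] add [yge] -> 17 lines: lul eykas muc onw vensd wqplx nhm ocs ljiy gcf tsus maogn fqft yge dyj prqh zsmy
Final line count: 17

Answer: 17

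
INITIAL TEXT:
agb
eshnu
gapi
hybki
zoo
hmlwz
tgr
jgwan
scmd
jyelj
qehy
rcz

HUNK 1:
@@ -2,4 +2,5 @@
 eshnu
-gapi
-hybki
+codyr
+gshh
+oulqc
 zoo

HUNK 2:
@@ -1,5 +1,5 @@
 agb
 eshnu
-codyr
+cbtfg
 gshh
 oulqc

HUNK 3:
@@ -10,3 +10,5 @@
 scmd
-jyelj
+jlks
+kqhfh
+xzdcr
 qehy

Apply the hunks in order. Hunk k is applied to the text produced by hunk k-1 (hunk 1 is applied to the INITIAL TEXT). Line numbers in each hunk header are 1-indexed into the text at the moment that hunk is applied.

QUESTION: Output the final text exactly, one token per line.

Hunk 1: at line 2 remove [gapi,hybki] add [codyr,gshh,oulqc] -> 13 lines: agb eshnu codyr gshh oulqc zoo hmlwz tgr jgwan scmd jyelj qehy rcz
Hunk 2: at line 1 remove [codyr] add [cbtfg] -> 13 lines: agb eshnu cbtfg gshh oulqc zoo hmlwz tgr jgwan scmd jyelj qehy rcz
Hunk 3: at line 10 remove [jyelj] add [jlks,kqhfh,xzdcr] -> 15 lines: agb eshnu cbtfg gshh oulqc zoo hmlwz tgr jgwan scmd jlks kqhfh xzdcr qehy rcz

Answer: agb
eshnu
cbtfg
gshh
oulqc
zoo
hmlwz
tgr
jgwan
scmd
jlks
kqhfh
xzdcr
qehy
rcz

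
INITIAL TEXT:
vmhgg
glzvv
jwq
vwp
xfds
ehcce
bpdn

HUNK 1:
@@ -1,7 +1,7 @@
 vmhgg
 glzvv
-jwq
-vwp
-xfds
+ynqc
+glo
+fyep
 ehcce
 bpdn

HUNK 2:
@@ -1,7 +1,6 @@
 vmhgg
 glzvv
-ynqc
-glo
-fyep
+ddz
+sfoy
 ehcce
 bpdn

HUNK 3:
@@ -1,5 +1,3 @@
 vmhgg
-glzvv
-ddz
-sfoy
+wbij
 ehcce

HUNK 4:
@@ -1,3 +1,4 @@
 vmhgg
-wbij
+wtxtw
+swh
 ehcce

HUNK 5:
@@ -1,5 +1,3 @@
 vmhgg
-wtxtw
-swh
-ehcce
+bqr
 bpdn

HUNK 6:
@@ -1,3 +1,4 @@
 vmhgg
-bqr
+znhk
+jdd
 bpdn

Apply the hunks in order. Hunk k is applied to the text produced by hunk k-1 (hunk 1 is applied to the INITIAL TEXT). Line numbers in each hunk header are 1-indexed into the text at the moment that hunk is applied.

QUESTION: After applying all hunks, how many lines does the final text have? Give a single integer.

Answer: 4

Derivation:
Hunk 1: at line 1 remove [jwq,vwp,xfds] add [ynqc,glo,fyep] -> 7 lines: vmhgg glzvv ynqc glo fyep ehcce bpdn
Hunk 2: at line 1 remove [ynqc,glo,fyep] add [ddz,sfoy] -> 6 lines: vmhgg glzvv ddz sfoy ehcce bpdn
Hunk 3: at line 1 remove [glzvv,ddz,sfoy] add [wbij] -> 4 lines: vmhgg wbij ehcce bpdn
Hunk 4: at line 1 remove [wbij] add [wtxtw,swh] -> 5 lines: vmhgg wtxtw swh ehcce bpdn
Hunk 5: at line 1 remove [wtxtw,swh,ehcce] add [bqr] -> 3 lines: vmhgg bqr bpdn
Hunk 6: at line 1 remove [bqr] add [znhk,jdd] -> 4 lines: vmhgg znhk jdd bpdn
Final line count: 4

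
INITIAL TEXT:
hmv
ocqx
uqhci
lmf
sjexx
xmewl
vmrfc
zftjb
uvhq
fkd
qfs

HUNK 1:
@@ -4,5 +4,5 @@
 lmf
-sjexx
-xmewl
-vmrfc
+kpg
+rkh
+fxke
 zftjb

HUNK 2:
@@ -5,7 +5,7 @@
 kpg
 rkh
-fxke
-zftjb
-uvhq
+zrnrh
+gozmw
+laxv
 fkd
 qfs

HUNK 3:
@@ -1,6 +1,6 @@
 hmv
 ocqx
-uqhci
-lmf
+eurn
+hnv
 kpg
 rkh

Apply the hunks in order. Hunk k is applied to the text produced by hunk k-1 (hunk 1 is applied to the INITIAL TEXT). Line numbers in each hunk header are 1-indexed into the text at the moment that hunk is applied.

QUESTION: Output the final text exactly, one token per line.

Hunk 1: at line 4 remove [sjexx,xmewl,vmrfc] add [kpg,rkh,fxke] -> 11 lines: hmv ocqx uqhci lmf kpg rkh fxke zftjb uvhq fkd qfs
Hunk 2: at line 5 remove [fxke,zftjb,uvhq] add [zrnrh,gozmw,laxv] -> 11 lines: hmv ocqx uqhci lmf kpg rkh zrnrh gozmw laxv fkd qfs
Hunk 3: at line 1 remove [uqhci,lmf] add [eurn,hnv] -> 11 lines: hmv ocqx eurn hnv kpg rkh zrnrh gozmw laxv fkd qfs

Answer: hmv
ocqx
eurn
hnv
kpg
rkh
zrnrh
gozmw
laxv
fkd
qfs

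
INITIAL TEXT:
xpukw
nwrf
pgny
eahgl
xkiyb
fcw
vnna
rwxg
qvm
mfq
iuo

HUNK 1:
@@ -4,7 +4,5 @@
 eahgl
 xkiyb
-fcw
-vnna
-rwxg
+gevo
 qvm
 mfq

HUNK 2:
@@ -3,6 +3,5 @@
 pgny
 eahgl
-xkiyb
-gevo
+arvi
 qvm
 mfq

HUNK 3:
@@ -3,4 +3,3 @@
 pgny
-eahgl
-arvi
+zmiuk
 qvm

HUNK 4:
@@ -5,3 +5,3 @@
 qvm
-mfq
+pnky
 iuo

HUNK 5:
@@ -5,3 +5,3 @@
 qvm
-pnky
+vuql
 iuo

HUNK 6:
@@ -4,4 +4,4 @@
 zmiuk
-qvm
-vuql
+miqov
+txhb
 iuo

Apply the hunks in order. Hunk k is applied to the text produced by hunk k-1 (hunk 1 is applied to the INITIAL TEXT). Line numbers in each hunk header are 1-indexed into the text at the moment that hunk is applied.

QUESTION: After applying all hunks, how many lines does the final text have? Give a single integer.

Answer: 7

Derivation:
Hunk 1: at line 4 remove [fcw,vnna,rwxg] add [gevo] -> 9 lines: xpukw nwrf pgny eahgl xkiyb gevo qvm mfq iuo
Hunk 2: at line 3 remove [xkiyb,gevo] add [arvi] -> 8 lines: xpukw nwrf pgny eahgl arvi qvm mfq iuo
Hunk 3: at line 3 remove [eahgl,arvi] add [zmiuk] -> 7 lines: xpukw nwrf pgny zmiuk qvm mfq iuo
Hunk 4: at line 5 remove [mfq] add [pnky] -> 7 lines: xpukw nwrf pgny zmiuk qvm pnky iuo
Hunk 5: at line 5 remove [pnky] add [vuql] -> 7 lines: xpukw nwrf pgny zmiuk qvm vuql iuo
Hunk 6: at line 4 remove [qvm,vuql] add [miqov,txhb] -> 7 lines: xpukw nwrf pgny zmiuk miqov txhb iuo
Final line count: 7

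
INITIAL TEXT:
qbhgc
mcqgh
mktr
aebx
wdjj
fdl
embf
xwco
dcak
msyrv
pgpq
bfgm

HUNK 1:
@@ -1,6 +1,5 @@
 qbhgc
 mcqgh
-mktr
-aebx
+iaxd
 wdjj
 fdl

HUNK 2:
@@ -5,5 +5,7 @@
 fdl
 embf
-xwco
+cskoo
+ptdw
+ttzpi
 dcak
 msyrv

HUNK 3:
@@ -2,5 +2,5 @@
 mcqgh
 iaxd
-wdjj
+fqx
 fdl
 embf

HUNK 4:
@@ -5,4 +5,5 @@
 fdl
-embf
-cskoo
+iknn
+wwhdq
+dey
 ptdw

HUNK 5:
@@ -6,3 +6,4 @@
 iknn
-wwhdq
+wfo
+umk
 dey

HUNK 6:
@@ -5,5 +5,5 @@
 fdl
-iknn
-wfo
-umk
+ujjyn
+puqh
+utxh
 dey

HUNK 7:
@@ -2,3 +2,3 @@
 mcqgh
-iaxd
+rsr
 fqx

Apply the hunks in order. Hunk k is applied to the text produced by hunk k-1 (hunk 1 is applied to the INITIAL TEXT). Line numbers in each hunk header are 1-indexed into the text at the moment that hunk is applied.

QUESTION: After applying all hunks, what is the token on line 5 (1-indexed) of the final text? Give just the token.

Hunk 1: at line 1 remove [mktr,aebx] add [iaxd] -> 11 lines: qbhgc mcqgh iaxd wdjj fdl embf xwco dcak msyrv pgpq bfgm
Hunk 2: at line 5 remove [xwco] add [cskoo,ptdw,ttzpi] -> 13 lines: qbhgc mcqgh iaxd wdjj fdl embf cskoo ptdw ttzpi dcak msyrv pgpq bfgm
Hunk 3: at line 2 remove [wdjj] add [fqx] -> 13 lines: qbhgc mcqgh iaxd fqx fdl embf cskoo ptdw ttzpi dcak msyrv pgpq bfgm
Hunk 4: at line 5 remove [embf,cskoo] add [iknn,wwhdq,dey] -> 14 lines: qbhgc mcqgh iaxd fqx fdl iknn wwhdq dey ptdw ttzpi dcak msyrv pgpq bfgm
Hunk 5: at line 6 remove [wwhdq] add [wfo,umk] -> 15 lines: qbhgc mcqgh iaxd fqx fdl iknn wfo umk dey ptdw ttzpi dcak msyrv pgpq bfgm
Hunk 6: at line 5 remove [iknn,wfo,umk] add [ujjyn,puqh,utxh] -> 15 lines: qbhgc mcqgh iaxd fqx fdl ujjyn puqh utxh dey ptdw ttzpi dcak msyrv pgpq bfgm
Hunk 7: at line 2 remove [iaxd] add [rsr] -> 15 lines: qbhgc mcqgh rsr fqx fdl ujjyn puqh utxh dey ptdw ttzpi dcak msyrv pgpq bfgm
Final line 5: fdl

Answer: fdl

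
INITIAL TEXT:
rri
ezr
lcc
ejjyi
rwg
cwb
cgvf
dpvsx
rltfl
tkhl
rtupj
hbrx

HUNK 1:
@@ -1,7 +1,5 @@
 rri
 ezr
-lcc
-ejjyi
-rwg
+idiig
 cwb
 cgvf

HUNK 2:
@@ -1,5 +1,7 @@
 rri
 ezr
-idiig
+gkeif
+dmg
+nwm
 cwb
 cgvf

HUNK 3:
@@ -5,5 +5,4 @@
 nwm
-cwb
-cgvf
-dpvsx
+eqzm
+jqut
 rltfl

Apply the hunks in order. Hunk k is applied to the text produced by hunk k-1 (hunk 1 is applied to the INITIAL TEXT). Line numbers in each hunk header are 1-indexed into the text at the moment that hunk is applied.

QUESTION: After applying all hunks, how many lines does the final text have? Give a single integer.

Hunk 1: at line 1 remove [lcc,ejjyi,rwg] add [idiig] -> 10 lines: rri ezr idiig cwb cgvf dpvsx rltfl tkhl rtupj hbrx
Hunk 2: at line 1 remove [idiig] add [gkeif,dmg,nwm] -> 12 lines: rri ezr gkeif dmg nwm cwb cgvf dpvsx rltfl tkhl rtupj hbrx
Hunk 3: at line 5 remove [cwb,cgvf,dpvsx] add [eqzm,jqut] -> 11 lines: rri ezr gkeif dmg nwm eqzm jqut rltfl tkhl rtupj hbrx
Final line count: 11

Answer: 11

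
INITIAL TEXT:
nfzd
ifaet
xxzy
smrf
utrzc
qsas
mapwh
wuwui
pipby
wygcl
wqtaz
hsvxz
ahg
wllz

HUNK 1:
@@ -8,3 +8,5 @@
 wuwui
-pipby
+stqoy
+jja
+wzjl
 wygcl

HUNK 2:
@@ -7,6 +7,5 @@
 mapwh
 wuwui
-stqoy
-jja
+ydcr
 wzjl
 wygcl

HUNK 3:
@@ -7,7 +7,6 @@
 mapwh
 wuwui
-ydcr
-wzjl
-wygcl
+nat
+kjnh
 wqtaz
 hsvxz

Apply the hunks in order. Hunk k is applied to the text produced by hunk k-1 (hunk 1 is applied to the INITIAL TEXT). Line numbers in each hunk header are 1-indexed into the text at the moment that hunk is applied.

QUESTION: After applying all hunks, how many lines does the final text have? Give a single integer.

Hunk 1: at line 8 remove [pipby] add [stqoy,jja,wzjl] -> 16 lines: nfzd ifaet xxzy smrf utrzc qsas mapwh wuwui stqoy jja wzjl wygcl wqtaz hsvxz ahg wllz
Hunk 2: at line 7 remove [stqoy,jja] add [ydcr] -> 15 lines: nfzd ifaet xxzy smrf utrzc qsas mapwh wuwui ydcr wzjl wygcl wqtaz hsvxz ahg wllz
Hunk 3: at line 7 remove [ydcr,wzjl,wygcl] add [nat,kjnh] -> 14 lines: nfzd ifaet xxzy smrf utrzc qsas mapwh wuwui nat kjnh wqtaz hsvxz ahg wllz
Final line count: 14

Answer: 14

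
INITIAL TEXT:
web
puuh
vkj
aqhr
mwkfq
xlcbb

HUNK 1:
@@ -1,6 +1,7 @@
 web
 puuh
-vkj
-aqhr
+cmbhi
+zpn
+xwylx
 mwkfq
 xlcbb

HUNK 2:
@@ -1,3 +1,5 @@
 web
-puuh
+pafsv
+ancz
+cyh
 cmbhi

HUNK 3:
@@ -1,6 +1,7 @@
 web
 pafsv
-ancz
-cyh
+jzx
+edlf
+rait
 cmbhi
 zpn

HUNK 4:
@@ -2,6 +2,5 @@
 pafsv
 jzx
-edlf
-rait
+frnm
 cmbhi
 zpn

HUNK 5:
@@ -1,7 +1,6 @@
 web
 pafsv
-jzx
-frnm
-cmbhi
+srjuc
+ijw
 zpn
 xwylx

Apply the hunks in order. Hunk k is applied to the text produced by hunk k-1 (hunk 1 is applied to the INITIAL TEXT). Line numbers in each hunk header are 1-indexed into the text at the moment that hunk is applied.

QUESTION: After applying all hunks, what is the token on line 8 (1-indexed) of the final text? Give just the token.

Hunk 1: at line 1 remove [vkj,aqhr] add [cmbhi,zpn,xwylx] -> 7 lines: web puuh cmbhi zpn xwylx mwkfq xlcbb
Hunk 2: at line 1 remove [puuh] add [pafsv,ancz,cyh] -> 9 lines: web pafsv ancz cyh cmbhi zpn xwylx mwkfq xlcbb
Hunk 3: at line 1 remove [ancz,cyh] add [jzx,edlf,rait] -> 10 lines: web pafsv jzx edlf rait cmbhi zpn xwylx mwkfq xlcbb
Hunk 4: at line 2 remove [edlf,rait] add [frnm] -> 9 lines: web pafsv jzx frnm cmbhi zpn xwylx mwkfq xlcbb
Hunk 5: at line 1 remove [jzx,frnm,cmbhi] add [srjuc,ijw] -> 8 lines: web pafsv srjuc ijw zpn xwylx mwkfq xlcbb
Final line 8: xlcbb

Answer: xlcbb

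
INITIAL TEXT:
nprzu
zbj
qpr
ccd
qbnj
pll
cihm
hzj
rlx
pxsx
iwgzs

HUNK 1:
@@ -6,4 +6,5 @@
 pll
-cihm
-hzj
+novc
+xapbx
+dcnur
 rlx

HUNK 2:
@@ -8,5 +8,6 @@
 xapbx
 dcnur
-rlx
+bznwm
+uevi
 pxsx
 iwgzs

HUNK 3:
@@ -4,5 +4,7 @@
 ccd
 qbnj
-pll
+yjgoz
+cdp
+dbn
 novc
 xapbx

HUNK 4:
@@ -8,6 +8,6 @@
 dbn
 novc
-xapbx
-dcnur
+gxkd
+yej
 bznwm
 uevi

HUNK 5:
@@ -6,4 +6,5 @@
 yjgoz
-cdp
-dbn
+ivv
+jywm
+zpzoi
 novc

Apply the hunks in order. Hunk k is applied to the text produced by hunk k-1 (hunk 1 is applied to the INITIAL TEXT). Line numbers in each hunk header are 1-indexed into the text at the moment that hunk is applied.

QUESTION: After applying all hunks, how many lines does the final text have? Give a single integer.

Answer: 16

Derivation:
Hunk 1: at line 6 remove [cihm,hzj] add [novc,xapbx,dcnur] -> 12 lines: nprzu zbj qpr ccd qbnj pll novc xapbx dcnur rlx pxsx iwgzs
Hunk 2: at line 8 remove [rlx] add [bznwm,uevi] -> 13 lines: nprzu zbj qpr ccd qbnj pll novc xapbx dcnur bznwm uevi pxsx iwgzs
Hunk 3: at line 4 remove [pll] add [yjgoz,cdp,dbn] -> 15 lines: nprzu zbj qpr ccd qbnj yjgoz cdp dbn novc xapbx dcnur bznwm uevi pxsx iwgzs
Hunk 4: at line 8 remove [xapbx,dcnur] add [gxkd,yej] -> 15 lines: nprzu zbj qpr ccd qbnj yjgoz cdp dbn novc gxkd yej bznwm uevi pxsx iwgzs
Hunk 5: at line 6 remove [cdp,dbn] add [ivv,jywm,zpzoi] -> 16 lines: nprzu zbj qpr ccd qbnj yjgoz ivv jywm zpzoi novc gxkd yej bznwm uevi pxsx iwgzs
Final line count: 16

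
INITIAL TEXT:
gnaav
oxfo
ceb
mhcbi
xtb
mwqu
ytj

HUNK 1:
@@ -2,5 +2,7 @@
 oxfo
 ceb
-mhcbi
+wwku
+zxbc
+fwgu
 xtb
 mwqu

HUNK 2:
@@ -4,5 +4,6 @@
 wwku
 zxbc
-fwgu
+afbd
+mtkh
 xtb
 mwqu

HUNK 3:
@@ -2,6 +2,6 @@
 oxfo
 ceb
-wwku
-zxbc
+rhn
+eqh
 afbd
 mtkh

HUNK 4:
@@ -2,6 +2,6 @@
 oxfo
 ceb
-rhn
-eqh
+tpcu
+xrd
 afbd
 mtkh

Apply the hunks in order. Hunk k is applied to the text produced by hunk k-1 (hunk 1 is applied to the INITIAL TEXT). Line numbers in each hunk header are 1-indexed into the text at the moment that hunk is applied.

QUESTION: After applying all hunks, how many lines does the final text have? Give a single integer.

Answer: 10

Derivation:
Hunk 1: at line 2 remove [mhcbi] add [wwku,zxbc,fwgu] -> 9 lines: gnaav oxfo ceb wwku zxbc fwgu xtb mwqu ytj
Hunk 2: at line 4 remove [fwgu] add [afbd,mtkh] -> 10 lines: gnaav oxfo ceb wwku zxbc afbd mtkh xtb mwqu ytj
Hunk 3: at line 2 remove [wwku,zxbc] add [rhn,eqh] -> 10 lines: gnaav oxfo ceb rhn eqh afbd mtkh xtb mwqu ytj
Hunk 4: at line 2 remove [rhn,eqh] add [tpcu,xrd] -> 10 lines: gnaav oxfo ceb tpcu xrd afbd mtkh xtb mwqu ytj
Final line count: 10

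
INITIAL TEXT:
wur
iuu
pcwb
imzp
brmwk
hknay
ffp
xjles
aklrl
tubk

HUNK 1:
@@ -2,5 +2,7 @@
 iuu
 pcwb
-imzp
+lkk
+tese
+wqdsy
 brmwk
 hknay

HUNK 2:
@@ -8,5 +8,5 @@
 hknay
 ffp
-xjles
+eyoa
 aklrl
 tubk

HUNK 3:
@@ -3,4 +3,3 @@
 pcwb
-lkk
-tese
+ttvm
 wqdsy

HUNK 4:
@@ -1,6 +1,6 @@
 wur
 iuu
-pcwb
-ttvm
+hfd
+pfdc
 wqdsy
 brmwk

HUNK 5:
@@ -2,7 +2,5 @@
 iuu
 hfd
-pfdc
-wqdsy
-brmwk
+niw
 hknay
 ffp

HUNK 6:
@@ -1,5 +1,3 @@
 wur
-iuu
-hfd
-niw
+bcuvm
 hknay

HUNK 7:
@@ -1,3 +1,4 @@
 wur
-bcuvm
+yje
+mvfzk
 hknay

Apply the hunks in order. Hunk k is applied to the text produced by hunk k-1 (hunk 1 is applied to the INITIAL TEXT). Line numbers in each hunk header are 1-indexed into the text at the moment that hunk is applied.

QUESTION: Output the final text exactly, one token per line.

Answer: wur
yje
mvfzk
hknay
ffp
eyoa
aklrl
tubk

Derivation:
Hunk 1: at line 2 remove [imzp] add [lkk,tese,wqdsy] -> 12 lines: wur iuu pcwb lkk tese wqdsy brmwk hknay ffp xjles aklrl tubk
Hunk 2: at line 8 remove [xjles] add [eyoa] -> 12 lines: wur iuu pcwb lkk tese wqdsy brmwk hknay ffp eyoa aklrl tubk
Hunk 3: at line 3 remove [lkk,tese] add [ttvm] -> 11 lines: wur iuu pcwb ttvm wqdsy brmwk hknay ffp eyoa aklrl tubk
Hunk 4: at line 1 remove [pcwb,ttvm] add [hfd,pfdc] -> 11 lines: wur iuu hfd pfdc wqdsy brmwk hknay ffp eyoa aklrl tubk
Hunk 5: at line 2 remove [pfdc,wqdsy,brmwk] add [niw] -> 9 lines: wur iuu hfd niw hknay ffp eyoa aklrl tubk
Hunk 6: at line 1 remove [iuu,hfd,niw] add [bcuvm] -> 7 lines: wur bcuvm hknay ffp eyoa aklrl tubk
Hunk 7: at line 1 remove [bcuvm] add [yje,mvfzk] -> 8 lines: wur yje mvfzk hknay ffp eyoa aklrl tubk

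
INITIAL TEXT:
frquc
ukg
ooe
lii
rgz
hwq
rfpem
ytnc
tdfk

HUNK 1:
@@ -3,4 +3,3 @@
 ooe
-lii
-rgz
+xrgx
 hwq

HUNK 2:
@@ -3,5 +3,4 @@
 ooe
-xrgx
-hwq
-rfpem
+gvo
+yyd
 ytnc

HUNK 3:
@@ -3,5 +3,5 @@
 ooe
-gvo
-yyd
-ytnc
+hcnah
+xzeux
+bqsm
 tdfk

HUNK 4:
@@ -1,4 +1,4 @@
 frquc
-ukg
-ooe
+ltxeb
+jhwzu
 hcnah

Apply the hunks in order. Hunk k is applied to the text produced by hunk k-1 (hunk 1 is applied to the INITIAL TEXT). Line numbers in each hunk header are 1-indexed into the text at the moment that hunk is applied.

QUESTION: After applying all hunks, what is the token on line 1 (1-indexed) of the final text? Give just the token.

Hunk 1: at line 3 remove [lii,rgz] add [xrgx] -> 8 lines: frquc ukg ooe xrgx hwq rfpem ytnc tdfk
Hunk 2: at line 3 remove [xrgx,hwq,rfpem] add [gvo,yyd] -> 7 lines: frquc ukg ooe gvo yyd ytnc tdfk
Hunk 3: at line 3 remove [gvo,yyd,ytnc] add [hcnah,xzeux,bqsm] -> 7 lines: frquc ukg ooe hcnah xzeux bqsm tdfk
Hunk 4: at line 1 remove [ukg,ooe] add [ltxeb,jhwzu] -> 7 lines: frquc ltxeb jhwzu hcnah xzeux bqsm tdfk
Final line 1: frquc

Answer: frquc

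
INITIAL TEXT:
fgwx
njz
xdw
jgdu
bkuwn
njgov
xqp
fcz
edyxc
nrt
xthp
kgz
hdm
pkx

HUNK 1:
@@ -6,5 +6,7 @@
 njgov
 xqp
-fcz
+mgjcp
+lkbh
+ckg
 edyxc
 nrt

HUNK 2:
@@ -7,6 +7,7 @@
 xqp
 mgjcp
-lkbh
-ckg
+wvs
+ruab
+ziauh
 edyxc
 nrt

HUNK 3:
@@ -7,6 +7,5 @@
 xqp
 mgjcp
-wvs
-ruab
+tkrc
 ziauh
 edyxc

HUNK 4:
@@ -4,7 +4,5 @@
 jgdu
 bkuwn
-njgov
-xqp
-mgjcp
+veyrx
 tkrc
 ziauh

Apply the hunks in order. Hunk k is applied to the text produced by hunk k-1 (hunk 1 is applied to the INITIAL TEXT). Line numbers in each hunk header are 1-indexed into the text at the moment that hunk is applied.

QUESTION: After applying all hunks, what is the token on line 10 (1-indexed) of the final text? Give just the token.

Hunk 1: at line 6 remove [fcz] add [mgjcp,lkbh,ckg] -> 16 lines: fgwx njz xdw jgdu bkuwn njgov xqp mgjcp lkbh ckg edyxc nrt xthp kgz hdm pkx
Hunk 2: at line 7 remove [lkbh,ckg] add [wvs,ruab,ziauh] -> 17 lines: fgwx njz xdw jgdu bkuwn njgov xqp mgjcp wvs ruab ziauh edyxc nrt xthp kgz hdm pkx
Hunk 3: at line 7 remove [wvs,ruab] add [tkrc] -> 16 lines: fgwx njz xdw jgdu bkuwn njgov xqp mgjcp tkrc ziauh edyxc nrt xthp kgz hdm pkx
Hunk 4: at line 4 remove [njgov,xqp,mgjcp] add [veyrx] -> 14 lines: fgwx njz xdw jgdu bkuwn veyrx tkrc ziauh edyxc nrt xthp kgz hdm pkx
Final line 10: nrt

Answer: nrt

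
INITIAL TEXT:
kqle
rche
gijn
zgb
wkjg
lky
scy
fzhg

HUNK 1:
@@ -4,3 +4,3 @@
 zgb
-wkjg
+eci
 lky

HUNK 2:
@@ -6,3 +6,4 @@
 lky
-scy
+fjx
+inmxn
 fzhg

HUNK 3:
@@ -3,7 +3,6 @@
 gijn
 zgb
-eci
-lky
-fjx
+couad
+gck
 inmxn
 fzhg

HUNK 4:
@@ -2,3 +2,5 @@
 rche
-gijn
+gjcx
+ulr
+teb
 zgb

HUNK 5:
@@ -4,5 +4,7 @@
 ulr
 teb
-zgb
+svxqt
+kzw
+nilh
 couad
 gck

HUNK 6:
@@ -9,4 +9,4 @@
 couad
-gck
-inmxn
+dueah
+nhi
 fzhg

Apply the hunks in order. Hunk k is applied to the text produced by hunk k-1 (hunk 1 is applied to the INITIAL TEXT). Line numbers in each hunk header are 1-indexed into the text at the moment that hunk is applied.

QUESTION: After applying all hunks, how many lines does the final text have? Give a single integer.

Answer: 12

Derivation:
Hunk 1: at line 4 remove [wkjg] add [eci] -> 8 lines: kqle rche gijn zgb eci lky scy fzhg
Hunk 2: at line 6 remove [scy] add [fjx,inmxn] -> 9 lines: kqle rche gijn zgb eci lky fjx inmxn fzhg
Hunk 3: at line 3 remove [eci,lky,fjx] add [couad,gck] -> 8 lines: kqle rche gijn zgb couad gck inmxn fzhg
Hunk 4: at line 2 remove [gijn] add [gjcx,ulr,teb] -> 10 lines: kqle rche gjcx ulr teb zgb couad gck inmxn fzhg
Hunk 5: at line 4 remove [zgb] add [svxqt,kzw,nilh] -> 12 lines: kqle rche gjcx ulr teb svxqt kzw nilh couad gck inmxn fzhg
Hunk 6: at line 9 remove [gck,inmxn] add [dueah,nhi] -> 12 lines: kqle rche gjcx ulr teb svxqt kzw nilh couad dueah nhi fzhg
Final line count: 12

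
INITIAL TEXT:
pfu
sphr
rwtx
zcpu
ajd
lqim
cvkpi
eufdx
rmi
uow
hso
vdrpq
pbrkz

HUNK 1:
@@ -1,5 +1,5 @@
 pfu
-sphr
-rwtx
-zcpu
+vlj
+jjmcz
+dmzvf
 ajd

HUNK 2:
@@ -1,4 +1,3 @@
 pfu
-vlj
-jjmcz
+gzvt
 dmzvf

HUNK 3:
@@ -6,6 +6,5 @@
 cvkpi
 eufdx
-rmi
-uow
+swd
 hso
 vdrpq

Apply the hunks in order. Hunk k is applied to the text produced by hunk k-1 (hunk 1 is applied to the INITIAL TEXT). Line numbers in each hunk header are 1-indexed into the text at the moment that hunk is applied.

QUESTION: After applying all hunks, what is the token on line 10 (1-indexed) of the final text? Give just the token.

Hunk 1: at line 1 remove [sphr,rwtx,zcpu] add [vlj,jjmcz,dmzvf] -> 13 lines: pfu vlj jjmcz dmzvf ajd lqim cvkpi eufdx rmi uow hso vdrpq pbrkz
Hunk 2: at line 1 remove [vlj,jjmcz] add [gzvt] -> 12 lines: pfu gzvt dmzvf ajd lqim cvkpi eufdx rmi uow hso vdrpq pbrkz
Hunk 3: at line 6 remove [rmi,uow] add [swd] -> 11 lines: pfu gzvt dmzvf ajd lqim cvkpi eufdx swd hso vdrpq pbrkz
Final line 10: vdrpq

Answer: vdrpq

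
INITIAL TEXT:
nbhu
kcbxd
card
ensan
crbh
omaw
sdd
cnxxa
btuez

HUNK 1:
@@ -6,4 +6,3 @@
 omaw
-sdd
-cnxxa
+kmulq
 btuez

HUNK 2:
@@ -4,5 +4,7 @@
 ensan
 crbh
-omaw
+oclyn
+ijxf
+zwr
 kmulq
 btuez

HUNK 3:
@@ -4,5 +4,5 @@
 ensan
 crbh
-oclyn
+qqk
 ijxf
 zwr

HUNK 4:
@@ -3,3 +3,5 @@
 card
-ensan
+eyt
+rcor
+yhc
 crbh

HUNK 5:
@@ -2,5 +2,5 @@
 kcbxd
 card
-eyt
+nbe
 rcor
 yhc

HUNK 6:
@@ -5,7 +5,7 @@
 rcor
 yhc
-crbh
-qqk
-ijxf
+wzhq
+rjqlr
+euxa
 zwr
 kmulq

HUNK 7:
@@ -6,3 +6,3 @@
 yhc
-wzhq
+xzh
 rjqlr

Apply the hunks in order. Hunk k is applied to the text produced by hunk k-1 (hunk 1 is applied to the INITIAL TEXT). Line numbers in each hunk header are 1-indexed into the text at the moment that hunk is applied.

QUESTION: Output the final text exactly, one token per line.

Answer: nbhu
kcbxd
card
nbe
rcor
yhc
xzh
rjqlr
euxa
zwr
kmulq
btuez

Derivation:
Hunk 1: at line 6 remove [sdd,cnxxa] add [kmulq] -> 8 lines: nbhu kcbxd card ensan crbh omaw kmulq btuez
Hunk 2: at line 4 remove [omaw] add [oclyn,ijxf,zwr] -> 10 lines: nbhu kcbxd card ensan crbh oclyn ijxf zwr kmulq btuez
Hunk 3: at line 4 remove [oclyn] add [qqk] -> 10 lines: nbhu kcbxd card ensan crbh qqk ijxf zwr kmulq btuez
Hunk 4: at line 3 remove [ensan] add [eyt,rcor,yhc] -> 12 lines: nbhu kcbxd card eyt rcor yhc crbh qqk ijxf zwr kmulq btuez
Hunk 5: at line 2 remove [eyt] add [nbe] -> 12 lines: nbhu kcbxd card nbe rcor yhc crbh qqk ijxf zwr kmulq btuez
Hunk 6: at line 5 remove [crbh,qqk,ijxf] add [wzhq,rjqlr,euxa] -> 12 lines: nbhu kcbxd card nbe rcor yhc wzhq rjqlr euxa zwr kmulq btuez
Hunk 7: at line 6 remove [wzhq] add [xzh] -> 12 lines: nbhu kcbxd card nbe rcor yhc xzh rjqlr euxa zwr kmulq btuez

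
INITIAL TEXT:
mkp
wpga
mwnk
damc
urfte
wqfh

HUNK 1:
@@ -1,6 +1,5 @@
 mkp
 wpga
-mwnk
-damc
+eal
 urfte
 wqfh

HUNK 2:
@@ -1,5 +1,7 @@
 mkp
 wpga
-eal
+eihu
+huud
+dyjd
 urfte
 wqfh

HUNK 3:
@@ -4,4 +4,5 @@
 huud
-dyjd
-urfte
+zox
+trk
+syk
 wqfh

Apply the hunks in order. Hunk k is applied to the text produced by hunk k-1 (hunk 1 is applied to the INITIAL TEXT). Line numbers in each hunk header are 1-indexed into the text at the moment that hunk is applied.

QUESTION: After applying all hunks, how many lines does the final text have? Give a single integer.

Hunk 1: at line 1 remove [mwnk,damc] add [eal] -> 5 lines: mkp wpga eal urfte wqfh
Hunk 2: at line 1 remove [eal] add [eihu,huud,dyjd] -> 7 lines: mkp wpga eihu huud dyjd urfte wqfh
Hunk 3: at line 4 remove [dyjd,urfte] add [zox,trk,syk] -> 8 lines: mkp wpga eihu huud zox trk syk wqfh
Final line count: 8

Answer: 8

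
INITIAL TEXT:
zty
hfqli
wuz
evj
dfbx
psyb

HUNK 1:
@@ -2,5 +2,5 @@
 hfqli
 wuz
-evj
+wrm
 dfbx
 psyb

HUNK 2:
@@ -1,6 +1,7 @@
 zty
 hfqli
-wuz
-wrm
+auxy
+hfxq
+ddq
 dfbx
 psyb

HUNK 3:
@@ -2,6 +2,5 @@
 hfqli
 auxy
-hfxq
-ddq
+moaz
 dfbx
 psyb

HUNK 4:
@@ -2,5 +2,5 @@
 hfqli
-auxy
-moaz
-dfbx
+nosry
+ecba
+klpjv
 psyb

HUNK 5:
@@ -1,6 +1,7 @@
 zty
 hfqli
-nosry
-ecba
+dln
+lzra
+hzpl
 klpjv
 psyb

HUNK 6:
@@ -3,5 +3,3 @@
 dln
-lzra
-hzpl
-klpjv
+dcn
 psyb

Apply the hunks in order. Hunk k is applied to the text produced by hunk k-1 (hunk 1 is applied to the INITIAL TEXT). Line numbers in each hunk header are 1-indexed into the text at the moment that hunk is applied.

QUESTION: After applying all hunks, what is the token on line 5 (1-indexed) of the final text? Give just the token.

Hunk 1: at line 2 remove [evj] add [wrm] -> 6 lines: zty hfqli wuz wrm dfbx psyb
Hunk 2: at line 1 remove [wuz,wrm] add [auxy,hfxq,ddq] -> 7 lines: zty hfqli auxy hfxq ddq dfbx psyb
Hunk 3: at line 2 remove [hfxq,ddq] add [moaz] -> 6 lines: zty hfqli auxy moaz dfbx psyb
Hunk 4: at line 2 remove [auxy,moaz,dfbx] add [nosry,ecba,klpjv] -> 6 lines: zty hfqli nosry ecba klpjv psyb
Hunk 5: at line 1 remove [nosry,ecba] add [dln,lzra,hzpl] -> 7 lines: zty hfqli dln lzra hzpl klpjv psyb
Hunk 6: at line 3 remove [lzra,hzpl,klpjv] add [dcn] -> 5 lines: zty hfqli dln dcn psyb
Final line 5: psyb

Answer: psyb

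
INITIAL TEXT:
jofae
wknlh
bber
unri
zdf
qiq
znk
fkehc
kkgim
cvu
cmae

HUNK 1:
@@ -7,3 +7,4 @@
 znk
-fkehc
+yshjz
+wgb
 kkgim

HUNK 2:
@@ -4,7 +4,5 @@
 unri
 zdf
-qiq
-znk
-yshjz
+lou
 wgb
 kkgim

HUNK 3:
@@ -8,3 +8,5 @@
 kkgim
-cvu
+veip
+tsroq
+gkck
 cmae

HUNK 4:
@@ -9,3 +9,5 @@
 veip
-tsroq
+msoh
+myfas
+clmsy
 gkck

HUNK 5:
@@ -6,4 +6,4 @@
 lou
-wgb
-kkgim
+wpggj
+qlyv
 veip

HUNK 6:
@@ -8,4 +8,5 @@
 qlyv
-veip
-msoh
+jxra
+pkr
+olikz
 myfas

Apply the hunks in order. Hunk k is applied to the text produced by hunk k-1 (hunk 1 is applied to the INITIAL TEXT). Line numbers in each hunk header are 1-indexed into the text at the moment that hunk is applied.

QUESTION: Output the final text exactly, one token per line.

Hunk 1: at line 7 remove [fkehc] add [yshjz,wgb] -> 12 lines: jofae wknlh bber unri zdf qiq znk yshjz wgb kkgim cvu cmae
Hunk 2: at line 4 remove [qiq,znk,yshjz] add [lou] -> 10 lines: jofae wknlh bber unri zdf lou wgb kkgim cvu cmae
Hunk 3: at line 8 remove [cvu] add [veip,tsroq,gkck] -> 12 lines: jofae wknlh bber unri zdf lou wgb kkgim veip tsroq gkck cmae
Hunk 4: at line 9 remove [tsroq] add [msoh,myfas,clmsy] -> 14 lines: jofae wknlh bber unri zdf lou wgb kkgim veip msoh myfas clmsy gkck cmae
Hunk 5: at line 6 remove [wgb,kkgim] add [wpggj,qlyv] -> 14 lines: jofae wknlh bber unri zdf lou wpggj qlyv veip msoh myfas clmsy gkck cmae
Hunk 6: at line 8 remove [veip,msoh] add [jxra,pkr,olikz] -> 15 lines: jofae wknlh bber unri zdf lou wpggj qlyv jxra pkr olikz myfas clmsy gkck cmae

Answer: jofae
wknlh
bber
unri
zdf
lou
wpggj
qlyv
jxra
pkr
olikz
myfas
clmsy
gkck
cmae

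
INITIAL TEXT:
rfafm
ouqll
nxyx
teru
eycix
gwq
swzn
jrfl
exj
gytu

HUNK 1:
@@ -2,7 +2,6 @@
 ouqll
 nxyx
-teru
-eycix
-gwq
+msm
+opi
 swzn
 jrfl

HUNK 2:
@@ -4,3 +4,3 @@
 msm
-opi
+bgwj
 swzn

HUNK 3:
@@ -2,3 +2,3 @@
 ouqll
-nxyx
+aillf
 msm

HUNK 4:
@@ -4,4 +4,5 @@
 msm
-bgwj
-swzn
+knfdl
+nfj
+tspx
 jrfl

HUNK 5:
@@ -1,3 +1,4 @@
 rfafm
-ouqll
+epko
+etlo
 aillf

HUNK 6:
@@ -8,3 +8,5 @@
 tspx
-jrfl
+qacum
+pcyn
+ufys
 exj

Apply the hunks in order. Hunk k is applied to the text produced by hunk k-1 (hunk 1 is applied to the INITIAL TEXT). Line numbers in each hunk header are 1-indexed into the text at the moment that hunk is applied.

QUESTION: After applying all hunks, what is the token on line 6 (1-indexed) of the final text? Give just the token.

Answer: knfdl

Derivation:
Hunk 1: at line 2 remove [teru,eycix,gwq] add [msm,opi] -> 9 lines: rfafm ouqll nxyx msm opi swzn jrfl exj gytu
Hunk 2: at line 4 remove [opi] add [bgwj] -> 9 lines: rfafm ouqll nxyx msm bgwj swzn jrfl exj gytu
Hunk 3: at line 2 remove [nxyx] add [aillf] -> 9 lines: rfafm ouqll aillf msm bgwj swzn jrfl exj gytu
Hunk 4: at line 4 remove [bgwj,swzn] add [knfdl,nfj,tspx] -> 10 lines: rfafm ouqll aillf msm knfdl nfj tspx jrfl exj gytu
Hunk 5: at line 1 remove [ouqll] add [epko,etlo] -> 11 lines: rfafm epko etlo aillf msm knfdl nfj tspx jrfl exj gytu
Hunk 6: at line 8 remove [jrfl] add [qacum,pcyn,ufys] -> 13 lines: rfafm epko etlo aillf msm knfdl nfj tspx qacum pcyn ufys exj gytu
Final line 6: knfdl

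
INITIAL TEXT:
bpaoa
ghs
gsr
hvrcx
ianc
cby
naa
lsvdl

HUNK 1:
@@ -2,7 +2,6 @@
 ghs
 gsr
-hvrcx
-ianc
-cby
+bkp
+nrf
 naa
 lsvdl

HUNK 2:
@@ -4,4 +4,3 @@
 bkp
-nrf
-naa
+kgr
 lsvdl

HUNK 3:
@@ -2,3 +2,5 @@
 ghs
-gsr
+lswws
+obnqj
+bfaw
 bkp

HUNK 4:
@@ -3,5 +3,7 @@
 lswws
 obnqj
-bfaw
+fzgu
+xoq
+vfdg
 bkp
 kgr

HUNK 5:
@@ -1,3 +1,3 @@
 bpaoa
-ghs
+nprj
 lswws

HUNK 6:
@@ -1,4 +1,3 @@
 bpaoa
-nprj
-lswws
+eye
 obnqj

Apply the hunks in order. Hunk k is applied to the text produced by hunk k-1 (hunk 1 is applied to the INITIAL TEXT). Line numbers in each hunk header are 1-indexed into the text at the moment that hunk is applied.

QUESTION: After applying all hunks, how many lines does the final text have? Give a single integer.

Answer: 9

Derivation:
Hunk 1: at line 2 remove [hvrcx,ianc,cby] add [bkp,nrf] -> 7 lines: bpaoa ghs gsr bkp nrf naa lsvdl
Hunk 2: at line 4 remove [nrf,naa] add [kgr] -> 6 lines: bpaoa ghs gsr bkp kgr lsvdl
Hunk 3: at line 2 remove [gsr] add [lswws,obnqj,bfaw] -> 8 lines: bpaoa ghs lswws obnqj bfaw bkp kgr lsvdl
Hunk 4: at line 3 remove [bfaw] add [fzgu,xoq,vfdg] -> 10 lines: bpaoa ghs lswws obnqj fzgu xoq vfdg bkp kgr lsvdl
Hunk 5: at line 1 remove [ghs] add [nprj] -> 10 lines: bpaoa nprj lswws obnqj fzgu xoq vfdg bkp kgr lsvdl
Hunk 6: at line 1 remove [nprj,lswws] add [eye] -> 9 lines: bpaoa eye obnqj fzgu xoq vfdg bkp kgr lsvdl
Final line count: 9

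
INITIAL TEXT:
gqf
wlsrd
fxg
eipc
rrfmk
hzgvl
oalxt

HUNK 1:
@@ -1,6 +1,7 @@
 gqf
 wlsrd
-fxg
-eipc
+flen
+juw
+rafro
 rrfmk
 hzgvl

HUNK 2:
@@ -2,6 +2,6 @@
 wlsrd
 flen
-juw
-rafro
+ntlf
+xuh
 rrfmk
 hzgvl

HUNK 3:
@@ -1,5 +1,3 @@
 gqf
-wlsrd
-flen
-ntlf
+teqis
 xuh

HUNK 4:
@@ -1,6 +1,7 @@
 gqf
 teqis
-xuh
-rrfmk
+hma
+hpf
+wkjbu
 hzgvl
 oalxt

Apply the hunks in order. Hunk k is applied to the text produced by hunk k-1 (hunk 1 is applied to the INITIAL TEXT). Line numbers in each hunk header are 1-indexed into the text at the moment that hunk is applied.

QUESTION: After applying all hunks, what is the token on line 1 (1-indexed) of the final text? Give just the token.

Hunk 1: at line 1 remove [fxg,eipc] add [flen,juw,rafro] -> 8 lines: gqf wlsrd flen juw rafro rrfmk hzgvl oalxt
Hunk 2: at line 2 remove [juw,rafro] add [ntlf,xuh] -> 8 lines: gqf wlsrd flen ntlf xuh rrfmk hzgvl oalxt
Hunk 3: at line 1 remove [wlsrd,flen,ntlf] add [teqis] -> 6 lines: gqf teqis xuh rrfmk hzgvl oalxt
Hunk 4: at line 1 remove [xuh,rrfmk] add [hma,hpf,wkjbu] -> 7 lines: gqf teqis hma hpf wkjbu hzgvl oalxt
Final line 1: gqf

Answer: gqf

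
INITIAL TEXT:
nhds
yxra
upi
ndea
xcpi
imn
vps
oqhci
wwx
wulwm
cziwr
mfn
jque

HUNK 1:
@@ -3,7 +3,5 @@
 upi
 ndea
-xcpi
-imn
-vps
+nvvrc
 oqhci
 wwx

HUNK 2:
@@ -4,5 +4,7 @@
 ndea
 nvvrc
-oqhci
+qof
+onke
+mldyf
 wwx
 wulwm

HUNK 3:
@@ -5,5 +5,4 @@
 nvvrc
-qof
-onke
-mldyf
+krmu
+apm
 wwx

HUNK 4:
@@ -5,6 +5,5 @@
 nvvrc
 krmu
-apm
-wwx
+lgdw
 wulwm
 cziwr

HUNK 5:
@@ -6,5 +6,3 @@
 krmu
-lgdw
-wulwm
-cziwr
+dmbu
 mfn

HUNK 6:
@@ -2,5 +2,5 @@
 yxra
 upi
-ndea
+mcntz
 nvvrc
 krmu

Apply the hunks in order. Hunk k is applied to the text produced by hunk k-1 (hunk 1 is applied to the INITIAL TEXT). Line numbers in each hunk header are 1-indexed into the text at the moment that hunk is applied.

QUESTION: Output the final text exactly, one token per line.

Hunk 1: at line 3 remove [xcpi,imn,vps] add [nvvrc] -> 11 lines: nhds yxra upi ndea nvvrc oqhci wwx wulwm cziwr mfn jque
Hunk 2: at line 4 remove [oqhci] add [qof,onke,mldyf] -> 13 lines: nhds yxra upi ndea nvvrc qof onke mldyf wwx wulwm cziwr mfn jque
Hunk 3: at line 5 remove [qof,onke,mldyf] add [krmu,apm] -> 12 lines: nhds yxra upi ndea nvvrc krmu apm wwx wulwm cziwr mfn jque
Hunk 4: at line 5 remove [apm,wwx] add [lgdw] -> 11 lines: nhds yxra upi ndea nvvrc krmu lgdw wulwm cziwr mfn jque
Hunk 5: at line 6 remove [lgdw,wulwm,cziwr] add [dmbu] -> 9 lines: nhds yxra upi ndea nvvrc krmu dmbu mfn jque
Hunk 6: at line 2 remove [ndea] add [mcntz] -> 9 lines: nhds yxra upi mcntz nvvrc krmu dmbu mfn jque

Answer: nhds
yxra
upi
mcntz
nvvrc
krmu
dmbu
mfn
jque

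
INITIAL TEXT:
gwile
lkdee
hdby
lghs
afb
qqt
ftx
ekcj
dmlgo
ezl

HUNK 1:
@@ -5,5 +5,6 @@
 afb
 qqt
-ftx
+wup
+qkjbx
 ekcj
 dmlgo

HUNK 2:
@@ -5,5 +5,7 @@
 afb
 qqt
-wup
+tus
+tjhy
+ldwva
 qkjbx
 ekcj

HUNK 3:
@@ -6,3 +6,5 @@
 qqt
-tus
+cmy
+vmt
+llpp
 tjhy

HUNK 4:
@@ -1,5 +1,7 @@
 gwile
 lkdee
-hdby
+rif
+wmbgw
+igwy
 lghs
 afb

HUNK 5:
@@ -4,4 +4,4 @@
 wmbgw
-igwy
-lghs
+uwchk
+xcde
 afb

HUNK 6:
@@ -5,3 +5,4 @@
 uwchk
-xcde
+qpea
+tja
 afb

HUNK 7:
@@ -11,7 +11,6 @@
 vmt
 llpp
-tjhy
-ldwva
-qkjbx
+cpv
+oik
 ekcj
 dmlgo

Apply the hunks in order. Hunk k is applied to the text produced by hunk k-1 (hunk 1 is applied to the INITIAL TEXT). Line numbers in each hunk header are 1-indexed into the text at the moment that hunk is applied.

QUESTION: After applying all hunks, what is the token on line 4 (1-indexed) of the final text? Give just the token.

Answer: wmbgw

Derivation:
Hunk 1: at line 5 remove [ftx] add [wup,qkjbx] -> 11 lines: gwile lkdee hdby lghs afb qqt wup qkjbx ekcj dmlgo ezl
Hunk 2: at line 5 remove [wup] add [tus,tjhy,ldwva] -> 13 lines: gwile lkdee hdby lghs afb qqt tus tjhy ldwva qkjbx ekcj dmlgo ezl
Hunk 3: at line 6 remove [tus] add [cmy,vmt,llpp] -> 15 lines: gwile lkdee hdby lghs afb qqt cmy vmt llpp tjhy ldwva qkjbx ekcj dmlgo ezl
Hunk 4: at line 1 remove [hdby] add [rif,wmbgw,igwy] -> 17 lines: gwile lkdee rif wmbgw igwy lghs afb qqt cmy vmt llpp tjhy ldwva qkjbx ekcj dmlgo ezl
Hunk 5: at line 4 remove [igwy,lghs] add [uwchk,xcde] -> 17 lines: gwile lkdee rif wmbgw uwchk xcde afb qqt cmy vmt llpp tjhy ldwva qkjbx ekcj dmlgo ezl
Hunk 6: at line 5 remove [xcde] add [qpea,tja] -> 18 lines: gwile lkdee rif wmbgw uwchk qpea tja afb qqt cmy vmt llpp tjhy ldwva qkjbx ekcj dmlgo ezl
Hunk 7: at line 11 remove [tjhy,ldwva,qkjbx] add [cpv,oik] -> 17 lines: gwile lkdee rif wmbgw uwchk qpea tja afb qqt cmy vmt llpp cpv oik ekcj dmlgo ezl
Final line 4: wmbgw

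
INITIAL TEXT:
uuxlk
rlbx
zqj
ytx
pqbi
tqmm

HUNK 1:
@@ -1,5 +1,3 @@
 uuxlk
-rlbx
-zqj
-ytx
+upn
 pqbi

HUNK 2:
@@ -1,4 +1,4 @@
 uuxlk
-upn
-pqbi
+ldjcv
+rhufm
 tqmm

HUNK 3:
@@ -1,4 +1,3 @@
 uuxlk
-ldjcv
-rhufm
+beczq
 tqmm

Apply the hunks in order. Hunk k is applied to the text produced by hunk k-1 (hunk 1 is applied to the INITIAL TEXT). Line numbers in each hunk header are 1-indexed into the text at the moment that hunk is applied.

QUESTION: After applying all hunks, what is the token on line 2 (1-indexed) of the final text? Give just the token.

Hunk 1: at line 1 remove [rlbx,zqj,ytx] add [upn] -> 4 lines: uuxlk upn pqbi tqmm
Hunk 2: at line 1 remove [upn,pqbi] add [ldjcv,rhufm] -> 4 lines: uuxlk ldjcv rhufm tqmm
Hunk 3: at line 1 remove [ldjcv,rhufm] add [beczq] -> 3 lines: uuxlk beczq tqmm
Final line 2: beczq

Answer: beczq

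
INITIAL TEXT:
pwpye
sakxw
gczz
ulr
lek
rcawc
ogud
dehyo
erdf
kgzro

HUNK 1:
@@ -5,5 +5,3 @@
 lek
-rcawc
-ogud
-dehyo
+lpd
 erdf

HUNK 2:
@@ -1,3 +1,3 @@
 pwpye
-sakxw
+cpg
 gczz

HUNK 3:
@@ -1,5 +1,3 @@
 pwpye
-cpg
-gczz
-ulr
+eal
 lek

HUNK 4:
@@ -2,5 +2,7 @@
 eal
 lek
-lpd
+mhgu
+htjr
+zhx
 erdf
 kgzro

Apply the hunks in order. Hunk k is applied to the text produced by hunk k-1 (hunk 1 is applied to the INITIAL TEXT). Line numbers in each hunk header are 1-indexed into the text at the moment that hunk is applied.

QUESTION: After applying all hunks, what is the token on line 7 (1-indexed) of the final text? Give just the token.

Answer: erdf

Derivation:
Hunk 1: at line 5 remove [rcawc,ogud,dehyo] add [lpd] -> 8 lines: pwpye sakxw gczz ulr lek lpd erdf kgzro
Hunk 2: at line 1 remove [sakxw] add [cpg] -> 8 lines: pwpye cpg gczz ulr lek lpd erdf kgzro
Hunk 3: at line 1 remove [cpg,gczz,ulr] add [eal] -> 6 lines: pwpye eal lek lpd erdf kgzro
Hunk 4: at line 2 remove [lpd] add [mhgu,htjr,zhx] -> 8 lines: pwpye eal lek mhgu htjr zhx erdf kgzro
Final line 7: erdf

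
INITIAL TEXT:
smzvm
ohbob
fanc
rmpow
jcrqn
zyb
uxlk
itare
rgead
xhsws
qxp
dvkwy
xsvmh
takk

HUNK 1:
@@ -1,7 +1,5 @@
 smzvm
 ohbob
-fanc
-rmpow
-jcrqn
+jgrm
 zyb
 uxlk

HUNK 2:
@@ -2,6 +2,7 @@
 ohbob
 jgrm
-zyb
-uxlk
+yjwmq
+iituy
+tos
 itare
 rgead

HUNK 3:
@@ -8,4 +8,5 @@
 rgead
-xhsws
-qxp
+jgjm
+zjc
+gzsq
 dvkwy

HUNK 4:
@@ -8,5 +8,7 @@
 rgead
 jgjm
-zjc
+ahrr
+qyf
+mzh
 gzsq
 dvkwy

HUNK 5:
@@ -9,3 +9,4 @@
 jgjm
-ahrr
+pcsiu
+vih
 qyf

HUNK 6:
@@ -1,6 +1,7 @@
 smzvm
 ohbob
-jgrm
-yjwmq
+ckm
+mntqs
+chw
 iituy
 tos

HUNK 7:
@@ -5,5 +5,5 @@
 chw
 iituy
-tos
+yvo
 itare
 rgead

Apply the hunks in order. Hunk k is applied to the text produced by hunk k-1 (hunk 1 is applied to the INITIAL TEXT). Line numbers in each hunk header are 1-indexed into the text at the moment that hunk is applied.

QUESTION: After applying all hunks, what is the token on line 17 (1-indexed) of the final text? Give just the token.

Hunk 1: at line 1 remove [fanc,rmpow,jcrqn] add [jgrm] -> 12 lines: smzvm ohbob jgrm zyb uxlk itare rgead xhsws qxp dvkwy xsvmh takk
Hunk 2: at line 2 remove [zyb,uxlk] add [yjwmq,iituy,tos] -> 13 lines: smzvm ohbob jgrm yjwmq iituy tos itare rgead xhsws qxp dvkwy xsvmh takk
Hunk 3: at line 8 remove [xhsws,qxp] add [jgjm,zjc,gzsq] -> 14 lines: smzvm ohbob jgrm yjwmq iituy tos itare rgead jgjm zjc gzsq dvkwy xsvmh takk
Hunk 4: at line 8 remove [zjc] add [ahrr,qyf,mzh] -> 16 lines: smzvm ohbob jgrm yjwmq iituy tos itare rgead jgjm ahrr qyf mzh gzsq dvkwy xsvmh takk
Hunk 5: at line 9 remove [ahrr] add [pcsiu,vih] -> 17 lines: smzvm ohbob jgrm yjwmq iituy tos itare rgead jgjm pcsiu vih qyf mzh gzsq dvkwy xsvmh takk
Hunk 6: at line 1 remove [jgrm,yjwmq] add [ckm,mntqs,chw] -> 18 lines: smzvm ohbob ckm mntqs chw iituy tos itare rgead jgjm pcsiu vih qyf mzh gzsq dvkwy xsvmh takk
Hunk 7: at line 5 remove [tos] add [yvo] -> 18 lines: smzvm ohbob ckm mntqs chw iituy yvo itare rgead jgjm pcsiu vih qyf mzh gzsq dvkwy xsvmh takk
Final line 17: xsvmh

Answer: xsvmh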